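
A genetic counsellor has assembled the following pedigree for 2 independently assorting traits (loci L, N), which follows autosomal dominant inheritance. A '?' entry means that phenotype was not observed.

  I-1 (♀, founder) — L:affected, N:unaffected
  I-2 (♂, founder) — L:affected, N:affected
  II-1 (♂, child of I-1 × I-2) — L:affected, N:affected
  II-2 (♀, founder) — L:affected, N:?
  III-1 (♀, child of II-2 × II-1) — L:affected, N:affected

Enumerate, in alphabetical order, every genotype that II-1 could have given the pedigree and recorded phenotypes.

L/I-1 aff ·: Ll|LL
L/I-2 aff ·: Ll|LL
L/II-1 aff I-1×I-2: Ll|LL
L/II-2 aff ·: Ll|LL
L/III-1 aff II-2×II-1: Ll|LL
⇒ L over [I-1,I-2,II-1,II-2,III-1]: 24 consistent
N/I-1 un ·: nn
N/I-2 aff ·: Nn|NN
N/II-1 aff I-1×I-2: Nn
N/II-2 ? ·: nn|Nn|NN
N/III-1 aff II-2×II-1: Nn|NN
⇒ N over [I-1,I-2,II-1,II-2,III-1]: 10 consistent

II-1 ∈ {LL Nn, Ll Nn}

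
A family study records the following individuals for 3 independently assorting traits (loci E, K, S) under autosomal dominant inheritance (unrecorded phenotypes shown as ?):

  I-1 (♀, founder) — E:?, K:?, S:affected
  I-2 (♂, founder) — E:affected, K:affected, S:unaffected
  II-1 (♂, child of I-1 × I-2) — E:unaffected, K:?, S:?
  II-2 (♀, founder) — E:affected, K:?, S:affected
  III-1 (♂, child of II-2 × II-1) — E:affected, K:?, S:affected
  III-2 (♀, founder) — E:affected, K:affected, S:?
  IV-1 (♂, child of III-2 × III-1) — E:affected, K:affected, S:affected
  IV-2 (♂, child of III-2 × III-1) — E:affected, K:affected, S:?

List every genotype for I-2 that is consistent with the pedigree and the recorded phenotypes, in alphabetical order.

E/I-1 ? ·: ee|Ee
E/I-2 aff ·: Ee
E/II-1 un I-1×I-2: ee
E/II-2 aff ·: Ee|EE
E/III-1 aff II-2×II-1: Ee
E/III-2 aff ·: Ee|EE
E/IV-1 aff III-2×III-1: Ee|EE
E/IV-2 aff III-2×III-1: Ee|EE
⇒ E over [I-1,I-2,II-1,II-2,III-1,III-2,IV-1,IV-2]: 32 consistent
K/I-1 ? ·: kk|Kk|KK
K/I-2 aff ·: Kk|KK
K/II-1 ? I-1×I-2: kk|Kk|KK
K/II-2 ? ·: kk|Kk|KK
K/III-1 ? II-2×II-1: kk|Kk|KK
K/III-2 aff ·: Kk|KK
K/IV-1 aff III-2×III-1: Kk|KK
K/IV-2 aff III-2×III-1: Kk|KK
⇒ K over [I-1,I-2,II-1,II-2,III-1,III-2,IV-1,IV-2]: 334 consistent
S/I-1 aff ·: Ss|SS
S/I-2 un ·: ss
S/II-1 ? I-1×I-2: ss|Ss
S/II-2 aff ·: Ss|SS
S/III-1 aff II-2×II-1: Ss|SS
S/III-2 ? ·: ss|Ss|SS
S/IV-1 aff III-2×III-1: Ss|SS
S/IV-2 ? III-2×III-1: ss|Ss|SS
⇒ S over [I-1,I-2,II-1,II-2,III-1,III-2,IV-1,IV-2]: 96 consistent

I-2 ∈ {Ee KK ss, Ee Kk ss}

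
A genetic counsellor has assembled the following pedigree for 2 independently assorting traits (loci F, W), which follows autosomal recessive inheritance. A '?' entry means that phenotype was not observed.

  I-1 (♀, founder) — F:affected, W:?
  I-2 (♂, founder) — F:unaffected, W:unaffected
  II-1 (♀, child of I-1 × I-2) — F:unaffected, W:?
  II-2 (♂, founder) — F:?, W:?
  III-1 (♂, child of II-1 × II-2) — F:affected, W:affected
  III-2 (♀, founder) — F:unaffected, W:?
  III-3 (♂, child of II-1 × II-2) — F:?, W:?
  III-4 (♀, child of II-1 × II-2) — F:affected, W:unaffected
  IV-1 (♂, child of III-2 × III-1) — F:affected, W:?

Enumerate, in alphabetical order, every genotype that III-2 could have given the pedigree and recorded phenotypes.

F/I-1 aff ·: ff
F/I-2 un ·: FF|Ff
F/II-1 un I-1×I-2: Ff
F/II-2 ? ·: Ff|ff
F/III-1 aff II-1×II-2: ff
F/III-2 un ·: Ff
F/III-3 ? II-1×II-2: FF|Ff|ff
F/III-4 aff II-1×II-2: ff
F/IV-1 aff III-2×III-1: ff
⇒ F over [I-1,I-2,II-1,II-2,III-1,III-2,III-3,III-4,IV-1]: 10 consistent
W/I-1 ? ·: WW|Ww|ww
W/I-2 un ·: WW|Ww
W/II-1 ? I-1×I-2: Ww|ww
W/II-2 ? ·: Ww|ww
W/III-1 aff II-1×II-2: ww
W/III-2 ? ·: WW|Ww|ww
W/III-3 ? II-1×II-2: WW|Ww|ww
W/III-4 un II-1×II-2: WW|Ww
W/IV-1 ? III-2×III-1: Ww|ww
⇒ W over [I-1,I-2,II-1,II-2,III-1,III-2,III-3,III-4,IV-1]: 176 consistent

III-2 ∈ {Ff WW, Ff Ww, Ff ww}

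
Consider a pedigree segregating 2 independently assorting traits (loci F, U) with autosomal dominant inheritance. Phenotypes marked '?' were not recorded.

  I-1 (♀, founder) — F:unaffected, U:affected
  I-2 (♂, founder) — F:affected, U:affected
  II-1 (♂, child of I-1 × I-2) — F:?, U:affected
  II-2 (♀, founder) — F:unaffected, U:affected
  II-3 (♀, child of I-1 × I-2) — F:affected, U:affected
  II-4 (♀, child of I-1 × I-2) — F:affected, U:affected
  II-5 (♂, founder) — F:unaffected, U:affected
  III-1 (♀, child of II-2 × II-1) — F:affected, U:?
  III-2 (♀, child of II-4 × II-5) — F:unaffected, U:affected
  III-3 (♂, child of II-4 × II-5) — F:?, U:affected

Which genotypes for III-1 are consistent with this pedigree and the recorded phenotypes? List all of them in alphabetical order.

F/I-1 un ·: ff
F/I-2 aff ·: Ff|FF
F/II-1 ? I-1×I-2: Ff
F/II-2 un ·: ff
F/II-3 aff I-1×I-2: Ff
F/II-4 aff I-1×I-2: Ff
F/II-5 un ·: ff
F/III-1 aff II-2×II-1: Ff
F/III-2 un II-4×II-5: ff
F/III-3 ? II-4×II-5: ff|Ff
⇒ F over [I-1,I-2,II-1,II-2,II-3,II-4,II-5,III-1,III-2,III-3]: 4 consistent
U/I-1 aff ·: Uu|UU
U/I-2 aff ·: Uu|UU
U/II-1 aff I-1×I-2: Uu|UU
U/II-2 aff ·: Uu|UU
U/II-3 aff I-1×I-2: Uu|UU
U/II-4 aff I-1×I-2: Uu|UU
U/II-5 aff ·: Uu|UU
U/III-1 ? II-2×II-1: uu|Uu|UU
U/III-2 aff II-4×II-5: Uu|UU
U/III-3 aff II-4×II-5: Uu|UU
⇒ U over [I-1,I-2,II-1,II-2,II-3,II-4,II-5,III-1,III-2,III-3]: 639 consistent

III-1 ∈ {Ff UU, Ff Uu, Ff uu}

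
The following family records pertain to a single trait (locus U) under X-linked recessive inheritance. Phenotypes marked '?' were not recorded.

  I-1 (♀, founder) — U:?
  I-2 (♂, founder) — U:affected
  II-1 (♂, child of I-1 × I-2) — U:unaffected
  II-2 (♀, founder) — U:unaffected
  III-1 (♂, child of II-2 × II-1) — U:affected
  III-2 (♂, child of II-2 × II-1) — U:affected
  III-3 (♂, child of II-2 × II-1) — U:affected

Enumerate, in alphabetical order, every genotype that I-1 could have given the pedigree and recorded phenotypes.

U/I-1 ? ·: X^UX^U|X^UX^u
U/I-2 aff ·: X^uY
U/II-1 un I-1×I-2: X^UY
U/II-2 un ·: X^UX^u
U/III-1 aff II-2×II-1: X^uY
U/III-2 aff II-2×II-1: X^uY
U/III-3 aff II-2×II-1: X^uY
⇒ U over [I-1,I-2,II-1,II-2,III-1,III-2,III-3]: 2 consistent

I-1 ∈ {X^UX^U, X^UX^u}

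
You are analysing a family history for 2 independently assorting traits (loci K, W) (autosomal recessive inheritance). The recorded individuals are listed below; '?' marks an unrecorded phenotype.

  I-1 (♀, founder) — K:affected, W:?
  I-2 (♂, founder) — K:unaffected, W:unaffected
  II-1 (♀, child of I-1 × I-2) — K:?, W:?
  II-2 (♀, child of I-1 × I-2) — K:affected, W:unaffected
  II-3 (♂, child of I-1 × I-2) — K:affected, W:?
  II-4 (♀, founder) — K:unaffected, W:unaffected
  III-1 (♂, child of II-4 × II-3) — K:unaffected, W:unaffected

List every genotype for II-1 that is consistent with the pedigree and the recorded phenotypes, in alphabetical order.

K/I-1 aff ·: kk
K/I-2 un ·: Kk
K/II-1 ? I-1×I-2: Kk|kk
K/II-2 aff I-1×I-2: kk
K/II-3 aff I-1×I-2: kk
K/II-4 un ·: KK|Kk
K/III-1 un II-4×II-3: Kk
⇒ K over [I-1,I-2,II-1,II-2,II-3,II-4,III-1]: 4 consistent
W/I-1 ? ·: WW|Ww|ww
W/I-2 un ·: WW|Ww
W/II-1 ? I-1×I-2: WW|Ww|ww
W/II-2 un I-1×I-2: WW|Ww
W/II-3 ? I-1×I-2: WW|Ww|ww
W/II-4 un ·: WW|Ww
W/III-1 un II-4×II-3: WW|Ww
⇒ W over [I-1,I-2,II-1,II-2,II-3,II-4,III-1]: 129 consistent

II-1 ∈ {Kk WW, Kk Ww, Kk ww, kk WW, kk Ww, kk ww}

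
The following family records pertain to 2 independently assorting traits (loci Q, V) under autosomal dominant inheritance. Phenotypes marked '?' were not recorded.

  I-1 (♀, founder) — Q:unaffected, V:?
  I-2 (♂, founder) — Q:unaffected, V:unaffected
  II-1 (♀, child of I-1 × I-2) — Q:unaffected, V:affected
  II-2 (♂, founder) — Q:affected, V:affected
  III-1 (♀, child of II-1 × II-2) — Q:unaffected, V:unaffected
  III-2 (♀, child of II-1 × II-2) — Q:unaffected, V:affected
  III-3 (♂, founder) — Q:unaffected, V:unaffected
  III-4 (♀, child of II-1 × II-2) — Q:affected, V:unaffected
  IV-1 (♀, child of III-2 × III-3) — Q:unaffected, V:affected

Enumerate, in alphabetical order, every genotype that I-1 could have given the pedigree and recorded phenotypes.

I-1 ∈ {qq VV, qq Vv}

Q/I-1 un ·: qq
Q/I-2 un ·: qq
Q/II-1 un I-1×I-2: qq
Q/II-2 aff ·: Qq
Q/III-1 un II-1×II-2: qq
Q/III-2 un II-1×II-2: qq
Q/III-3 un ·: qq
Q/III-4 aff II-1×II-2: Qq
Q/IV-1 un III-2×III-3: qq
⇒ Q over [I-1,I-2,II-1,II-2,III-1,III-2,III-3,III-4,IV-1]: 1 consistent
V/I-1 ? ·: Vv|VV
V/I-2 un ·: vv
V/II-1 aff I-1×I-2: Vv
V/II-2 aff ·: Vv
V/III-1 un II-1×II-2: vv
V/III-2 aff II-1×II-2: Vv|VV
V/III-3 un ·: vv
V/III-4 un II-1×II-2: vv
V/IV-1 aff III-2×III-3: Vv
⇒ V over [I-1,I-2,II-1,II-2,III-1,III-2,III-3,III-4,IV-1]: 4 consistent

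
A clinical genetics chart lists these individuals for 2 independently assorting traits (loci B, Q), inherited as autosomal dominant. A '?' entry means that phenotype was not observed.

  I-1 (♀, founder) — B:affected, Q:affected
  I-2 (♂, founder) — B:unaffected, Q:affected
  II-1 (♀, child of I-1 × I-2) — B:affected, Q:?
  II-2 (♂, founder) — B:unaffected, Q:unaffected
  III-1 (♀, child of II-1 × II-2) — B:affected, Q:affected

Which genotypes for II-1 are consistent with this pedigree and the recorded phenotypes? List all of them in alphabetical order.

B/I-1 aff ·: Bb|BB
B/I-2 un ·: bb
B/II-1 aff I-1×I-2: Bb
B/II-2 un ·: bb
B/III-1 aff II-1×II-2: Bb
⇒ B over [I-1,I-2,II-1,II-2,III-1]: 2 consistent
Q/I-1 aff ·: Qq|QQ
Q/I-2 aff ·: Qq|QQ
Q/II-1 ? I-1×I-2: Qq|QQ
Q/II-2 un ·: qq
Q/III-1 aff II-1×II-2: Qq
⇒ Q over [I-1,I-2,II-1,II-2,III-1]: 7 consistent

II-1 ∈ {Bb QQ, Bb Qq}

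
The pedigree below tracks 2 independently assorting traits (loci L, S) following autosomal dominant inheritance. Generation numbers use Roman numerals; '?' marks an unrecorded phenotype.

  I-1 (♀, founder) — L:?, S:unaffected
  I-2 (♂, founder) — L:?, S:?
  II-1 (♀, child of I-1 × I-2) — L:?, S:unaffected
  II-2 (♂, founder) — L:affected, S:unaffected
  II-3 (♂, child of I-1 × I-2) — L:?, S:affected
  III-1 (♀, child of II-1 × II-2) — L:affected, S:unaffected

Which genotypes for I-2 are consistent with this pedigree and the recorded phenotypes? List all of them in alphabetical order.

I-2 ∈ {LL Ss, Ll Ss, ll Ss}

L/I-1 ? ·: ll|Ll|LL
L/I-2 ? ·: ll|Ll|LL
L/II-1 ? I-1×I-2: ll|Ll|LL
L/II-2 aff ·: Ll|LL
L/II-3 ? I-1×I-2: ll|Ll|LL
L/III-1 aff II-1×II-2: Ll|LL
⇒ L over [I-1,I-2,II-1,II-2,II-3,III-1]: 92 consistent
S/I-1 un ·: ss
S/I-2 ? ·: Ss
S/II-1 un I-1×I-2: ss
S/II-2 un ·: ss
S/II-3 aff I-1×I-2: Ss
S/III-1 un II-1×II-2: ss
⇒ S over [I-1,I-2,II-1,II-2,II-3,III-1]: 1 consistent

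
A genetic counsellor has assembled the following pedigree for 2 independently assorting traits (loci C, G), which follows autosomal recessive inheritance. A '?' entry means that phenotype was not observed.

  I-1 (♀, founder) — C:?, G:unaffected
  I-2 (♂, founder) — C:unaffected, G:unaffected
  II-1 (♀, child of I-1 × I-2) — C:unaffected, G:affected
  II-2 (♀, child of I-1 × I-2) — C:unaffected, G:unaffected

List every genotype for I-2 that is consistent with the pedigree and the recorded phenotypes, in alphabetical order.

I-2 ∈ {CC Gg, Cc Gg}

C/I-1 ? ·: CC|Cc|cc
C/I-2 un ·: CC|Cc
C/II-1 un I-1×I-2: CC|Cc
C/II-2 un I-1×I-2: CC|Cc
⇒ C over [I-1,I-2,II-1,II-2]: 15 consistent
G/I-1 un ·: Gg
G/I-2 un ·: Gg
G/II-1 aff I-1×I-2: gg
G/II-2 un I-1×I-2: GG|Gg
⇒ G over [I-1,I-2,II-1,II-2]: 2 consistent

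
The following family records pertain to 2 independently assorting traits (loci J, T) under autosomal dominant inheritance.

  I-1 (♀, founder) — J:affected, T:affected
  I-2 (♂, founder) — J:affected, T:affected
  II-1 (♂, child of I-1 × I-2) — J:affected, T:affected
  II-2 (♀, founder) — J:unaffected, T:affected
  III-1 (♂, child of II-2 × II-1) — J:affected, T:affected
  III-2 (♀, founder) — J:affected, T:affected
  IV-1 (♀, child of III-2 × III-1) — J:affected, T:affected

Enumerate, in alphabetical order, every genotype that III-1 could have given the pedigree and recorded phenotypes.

J/I-1 aff ·: Jj|JJ
J/I-2 aff ·: Jj|JJ
J/II-1 aff I-1×I-2: Jj|JJ
J/II-2 un ·: jj
J/III-1 aff II-2×II-1: Jj
J/III-2 aff ·: Jj|JJ
J/IV-1 aff III-2×III-1: Jj|JJ
⇒ J over [I-1,I-2,II-1,II-2,III-1,III-2,IV-1]: 28 consistent
T/I-1 aff ·: Tt|TT
T/I-2 aff ·: Tt|TT
T/II-1 aff I-1×I-2: Tt|TT
T/II-2 aff ·: Tt|TT
T/III-1 aff II-2×II-1: Tt|TT
T/III-2 aff ·: Tt|TT
T/IV-1 aff III-2×III-1: Tt|TT
⇒ T over [I-1,I-2,II-1,II-2,III-1,III-2,IV-1]: 82 consistent

III-1 ∈ {Jj TT, Jj Tt}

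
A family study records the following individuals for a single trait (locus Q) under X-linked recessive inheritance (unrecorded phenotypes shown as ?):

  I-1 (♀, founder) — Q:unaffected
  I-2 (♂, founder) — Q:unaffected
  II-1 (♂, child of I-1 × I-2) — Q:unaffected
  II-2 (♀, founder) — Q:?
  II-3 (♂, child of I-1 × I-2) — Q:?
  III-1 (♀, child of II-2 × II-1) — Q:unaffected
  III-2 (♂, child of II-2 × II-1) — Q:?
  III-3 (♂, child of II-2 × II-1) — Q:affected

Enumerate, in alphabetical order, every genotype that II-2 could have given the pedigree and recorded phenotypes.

Q/I-1 un ·: X^QX^Q|X^QX^q
Q/I-2 un ·: X^QY
Q/II-1 un I-1×I-2: X^QY
Q/II-2 ? ·: X^QX^q|X^qX^q
Q/II-3 ? I-1×I-2: X^QY|X^qY
Q/III-1 un II-2×II-1: X^QX^Q|X^QX^q
Q/III-2 ? II-2×II-1: X^QY|X^qY
Q/III-3 aff II-2×II-1: X^qY
⇒ Q over [I-1,I-2,II-1,II-2,II-3,III-1,III-2,III-3]: 15 consistent

II-2 ∈ {X^QX^q, X^qX^q}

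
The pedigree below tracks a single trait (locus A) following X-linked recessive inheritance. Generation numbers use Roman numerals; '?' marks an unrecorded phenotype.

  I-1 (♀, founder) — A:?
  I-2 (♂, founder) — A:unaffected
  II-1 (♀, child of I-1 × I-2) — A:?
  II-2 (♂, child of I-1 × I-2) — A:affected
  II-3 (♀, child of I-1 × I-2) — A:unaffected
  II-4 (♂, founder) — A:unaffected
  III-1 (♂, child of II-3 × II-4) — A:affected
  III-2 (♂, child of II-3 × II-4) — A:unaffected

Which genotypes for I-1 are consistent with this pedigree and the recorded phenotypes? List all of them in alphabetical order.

I-1 ∈ {X^AX^a, X^aX^a}

A/I-1 ? ·: X^AX^a|X^aX^a
A/I-2 un ·: X^AY
A/II-1 ? I-1×I-2: X^AX^A|X^AX^a
A/II-2 aff I-1×I-2: X^aY
A/II-3 un I-1×I-2: X^AX^a
A/II-4 un ·: X^AY
A/III-1 aff II-3×II-4: X^aY
A/III-2 un II-3×II-4: X^AY
⇒ A over [I-1,I-2,II-1,II-2,II-3,II-4,III-1,III-2]: 3 consistent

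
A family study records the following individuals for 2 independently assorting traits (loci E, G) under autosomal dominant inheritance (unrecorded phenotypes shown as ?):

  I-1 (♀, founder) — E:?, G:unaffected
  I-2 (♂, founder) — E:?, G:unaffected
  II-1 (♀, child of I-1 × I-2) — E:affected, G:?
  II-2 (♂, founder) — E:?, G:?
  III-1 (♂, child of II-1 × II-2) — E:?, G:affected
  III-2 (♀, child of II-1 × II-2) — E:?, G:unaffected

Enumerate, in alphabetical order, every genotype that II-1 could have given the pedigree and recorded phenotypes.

II-1 ∈ {EE gg, Ee gg}

E/I-1 ? ·: ee|Ee|EE
E/I-2 ? ·: ee|Ee|EE
E/II-1 aff I-1×I-2: Ee|EE
E/II-2 ? ·: ee|Ee|EE
E/III-1 ? II-1×II-2: ee|Ee|EE
E/III-2 ? II-1×II-2: ee|Ee|EE
⇒ E over [I-1,I-2,II-1,II-2,III-1,III-2]: 143 consistent
G/I-1 un ·: gg
G/I-2 un ·: gg
G/II-1 ? I-1×I-2: gg
G/II-2 ? ·: Gg
G/III-1 aff II-1×II-2: Gg
G/III-2 un II-1×II-2: gg
⇒ G over [I-1,I-2,II-1,II-2,III-1,III-2]: 1 consistent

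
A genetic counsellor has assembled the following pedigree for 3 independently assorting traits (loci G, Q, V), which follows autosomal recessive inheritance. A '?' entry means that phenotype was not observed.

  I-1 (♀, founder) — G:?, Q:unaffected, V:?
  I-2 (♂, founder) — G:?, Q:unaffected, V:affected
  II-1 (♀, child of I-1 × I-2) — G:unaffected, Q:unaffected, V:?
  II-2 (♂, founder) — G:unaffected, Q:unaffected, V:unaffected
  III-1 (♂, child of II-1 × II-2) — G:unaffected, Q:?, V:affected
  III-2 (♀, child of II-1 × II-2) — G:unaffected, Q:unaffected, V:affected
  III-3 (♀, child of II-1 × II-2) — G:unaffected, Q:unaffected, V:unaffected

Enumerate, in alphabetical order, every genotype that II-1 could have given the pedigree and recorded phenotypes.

G/I-1 ? ·: GG|Gg|gg
G/I-2 ? ·: GG|Gg|gg
G/II-1 un I-1×I-2: GG|Gg
G/II-2 un ·: GG|Gg
G/III-1 un II-1×II-2: GG|Gg
G/III-2 un II-1×II-2: GG|Gg
G/III-3 un II-1×II-2: GG|Gg
⇒ G over [I-1,I-2,II-1,II-2,III-1,III-2,III-3]: 148 consistent
Q/I-1 un ·: QQ|Qq
Q/I-2 un ·: QQ|Qq
Q/II-1 un I-1×I-2: QQ|Qq
Q/II-2 un ·: QQ|Qq
Q/III-1 ? II-1×II-2: QQ|Qq|qq
Q/III-2 un II-1×II-2: QQ|Qq
Q/III-3 un II-1×II-2: QQ|Qq
⇒ Q over [I-1,I-2,II-1,II-2,III-1,III-2,III-3]: 96 consistent
V/I-1 ? ·: VV|Vv|vv
V/I-2 aff ·: vv
V/II-1 ? I-1×I-2: Vv|vv
V/II-2 un ·: Vv
V/III-1 aff II-1×II-2: vv
V/III-2 aff II-1×II-2: vv
V/III-3 un II-1×II-2: VV|Vv
⇒ V over [I-1,I-2,II-1,II-2,III-1,III-2,III-3]: 6 consistent

II-1 ∈ {GG QQ Vv, GG QQ vv, GG Qq Vv, GG Qq vv, Gg QQ Vv, Gg QQ vv, Gg Qq Vv, Gg Qq vv}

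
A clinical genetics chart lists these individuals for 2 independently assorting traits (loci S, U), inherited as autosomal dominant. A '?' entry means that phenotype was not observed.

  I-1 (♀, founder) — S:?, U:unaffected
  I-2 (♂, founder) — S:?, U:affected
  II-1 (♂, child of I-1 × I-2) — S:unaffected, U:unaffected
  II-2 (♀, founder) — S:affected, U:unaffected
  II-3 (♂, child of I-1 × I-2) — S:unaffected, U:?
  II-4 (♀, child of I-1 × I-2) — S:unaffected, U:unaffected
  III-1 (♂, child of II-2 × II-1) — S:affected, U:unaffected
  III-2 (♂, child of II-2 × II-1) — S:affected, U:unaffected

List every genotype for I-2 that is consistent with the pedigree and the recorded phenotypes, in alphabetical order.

S/I-1 ? ·: ss|Ss
S/I-2 ? ·: ss|Ss
S/II-1 un I-1×I-2: ss
S/II-2 aff ·: Ss|SS
S/II-3 un I-1×I-2: ss
S/II-4 un I-1×I-2: ss
S/III-1 aff II-2×II-1: Ss
S/III-2 aff II-2×II-1: Ss
⇒ S over [I-1,I-2,II-1,II-2,II-3,II-4,III-1,III-2]: 8 consistent
U/I-1 un ·: uu
U/I-2 aff ·: Uu
U/II-1 un I-1×I-2: uu
U/II-2 un ·: uu
U/II-3 ? I-1×I-2: uu|Uu
U/II-4 un I-1×I-2: uu
U/III-1 un II-2×II-1: uu
U/III-2 un II-2×II-1: uu
⇒ U over [I-1,I-2,II-1,II-2,II-3,II-4,III-1,III-2]: 2 consistent

I-2 ∈ {Ss Uu, ss Uu}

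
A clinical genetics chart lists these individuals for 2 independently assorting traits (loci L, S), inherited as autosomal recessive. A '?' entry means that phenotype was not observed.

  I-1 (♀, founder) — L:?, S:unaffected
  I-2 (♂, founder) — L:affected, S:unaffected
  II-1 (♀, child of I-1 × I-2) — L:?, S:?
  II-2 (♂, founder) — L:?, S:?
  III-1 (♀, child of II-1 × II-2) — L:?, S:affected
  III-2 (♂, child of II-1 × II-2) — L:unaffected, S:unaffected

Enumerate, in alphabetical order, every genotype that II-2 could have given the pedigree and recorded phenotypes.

L/I-1 ? ·: LL|Ll|ll
L/I-2 aff ·: ll
L/II-1 ? I-1×I-2: Ll|ll
L/II-2 ? ·: LL|Ll|ll
L/III-1 ? II-1×II-2: LL|Ll|ll
L/III-2 un II-1×II-2: LL|Ll
⇒ L over [I-1,I-2,II-1,II-2,III-1,III-2]: 30 consistent
S/I-1 un ·: SS|Ss
S/I-2 un ·: SS|Ss
S/II-1 ? I-1×I-2: Ss|ss
S/II-2 ? ·: Ss|ss
S/III-1 aff II-1×II-2: ss
S/III-2 un II-1×II-2: SS|Ss
⇒ S over [I-1,I-2,II-1,II-2,III-1,III-2]: 10 consistent

II-2 ∈ {LL Ss, LL ss, Ll Ss, Ll ss, ll Ss, ll ss}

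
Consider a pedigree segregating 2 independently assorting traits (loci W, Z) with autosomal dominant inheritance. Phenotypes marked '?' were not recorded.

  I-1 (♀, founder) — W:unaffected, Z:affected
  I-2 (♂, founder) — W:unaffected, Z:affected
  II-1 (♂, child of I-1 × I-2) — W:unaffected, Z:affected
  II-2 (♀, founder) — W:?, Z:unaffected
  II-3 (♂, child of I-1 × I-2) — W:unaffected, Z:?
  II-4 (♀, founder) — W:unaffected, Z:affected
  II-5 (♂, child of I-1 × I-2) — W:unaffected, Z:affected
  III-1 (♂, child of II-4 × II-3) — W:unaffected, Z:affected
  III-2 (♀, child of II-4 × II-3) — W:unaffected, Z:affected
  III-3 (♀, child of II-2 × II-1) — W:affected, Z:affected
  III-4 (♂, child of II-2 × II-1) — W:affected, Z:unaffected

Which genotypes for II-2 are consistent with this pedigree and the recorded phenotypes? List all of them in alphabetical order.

W/I-1 un ·: ww
W/I-2 un ·: ww
W/II-1 un I-1×I-2: ww
W/II-2 ? ·: Ww|WW
W/II-3 un I-1×I-2: ww
W/II-4 un ·: ww
W/II-5 un I-1×I-2: ww
W/III-1 un II-4×II-3: ww
W/III-2 un II-4×II-3: ww
W/III-3 aff II-2×II-1: Ww
W/III-4 aff II-2×II-1: Ww
⇒ W over [I-1,I-2,II-1,II-2,II-3,II-4,II-5,III-1,III-2,III-3,III-4]: 2 consistent
Z/I-1 aff ·: Zz|ZZ
Z/I-2 aff ·: Zz|ZZ
Z/II-1 aff I-1×I-2: Zz
Z/II-2 un ·: zz
Z/II-3 ? I-1×I-2: zz|Zz|ZZ
Z/II-4 aff ·: Zz|ZZ
Z/II-5 aff I-1×I-2: Zz|ZZ
Z/III-1 aff II-4×II-3: Zz|ZZ
Z/III-2 aff II-4×II-3: Zz|ZZ
Z/III-3 aff II-2×II-1: Zz
Z/III-4 un II-2×II-1: zz
⇒ Z over [I-1,I-2,II-1,II-2,II-3,II-4,II-5,III-1,III-2,III-3,III-4]: 82 consistent

II-2 ∈ {WW zz, Ww zz}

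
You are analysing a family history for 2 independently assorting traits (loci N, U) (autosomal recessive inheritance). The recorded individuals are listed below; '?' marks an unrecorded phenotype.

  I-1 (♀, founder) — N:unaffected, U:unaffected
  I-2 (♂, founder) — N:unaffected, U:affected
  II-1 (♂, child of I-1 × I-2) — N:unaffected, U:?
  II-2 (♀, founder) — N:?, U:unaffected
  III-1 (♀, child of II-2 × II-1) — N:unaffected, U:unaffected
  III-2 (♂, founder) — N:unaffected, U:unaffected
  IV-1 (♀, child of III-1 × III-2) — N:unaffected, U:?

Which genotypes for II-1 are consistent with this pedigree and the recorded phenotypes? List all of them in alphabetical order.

II-1 ∈ {NN Uu, NN uu, Nn Uu, Nn uu}

N/I-1 un ·: NN|Nn
N/I-2 un ·: NN|Nn
N/II-1 un I-1×I-2: NN|Nn
N/II-2 ? ·: NN|Nn|nn
N/III-1 un II-2×II-1: NN|Nn
N/III-2 un ·: NN|Nn
N/IV-1 un III-1×III-2: NN|Nn
⇒ N over [I-1,I-2,II-1,II-2,III-1,III-2,IV-1]: 110 consistent
U/I-1 un ·: UU|Uu
U/I-2 aff ·: uu
U/II-1 ? I-1×I-2: Uu|uu
U/II-2 un ·: UU|Uu
U/III-1 un II-2×II-1: UU|Uu
U/III-2 un ·: UU|Uu
U/IV-1 ? III-1×III-2: UU|Uu|uu
⇒ U over [I-1,I-2,II-1,II-2,III-1,III-2,IV-1]: 42 consistent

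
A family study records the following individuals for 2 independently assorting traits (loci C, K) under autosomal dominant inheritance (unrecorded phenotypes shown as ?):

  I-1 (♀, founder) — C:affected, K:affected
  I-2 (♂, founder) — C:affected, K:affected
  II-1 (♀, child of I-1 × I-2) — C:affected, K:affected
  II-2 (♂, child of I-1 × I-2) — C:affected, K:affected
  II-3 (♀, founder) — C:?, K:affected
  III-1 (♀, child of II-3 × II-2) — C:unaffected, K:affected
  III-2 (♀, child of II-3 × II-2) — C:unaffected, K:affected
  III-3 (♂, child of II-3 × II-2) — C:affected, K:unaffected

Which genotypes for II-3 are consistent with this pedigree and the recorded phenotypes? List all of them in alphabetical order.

C/I-1 aff ·: Cc|CC
C/I-2 aff ·: Cc|CC
C/II-1 aff I-1×I-2: Cc|CC
C/II-2 aff I-1×I-2: Cc
C/II-3 ? ·: cc|Cc
C/III-1 un II-3×II-2: cc
C/III-2 un II-3×II-2: cc
C/III-3 aff II-3×II-2: Cc|CC
⇒ C over [I-1,I-2,II-1,II-2,II-3,III-1,III-2,III-3]: 18 consistent
K/I-1 aff ·: Kk|KK
K/I-2 aff ·: Kk|KK
K/II-1 aff I-1×I-2: Kk|KK
K/II-2 aff I-1×I-2: Kk
K/II-3 aff ·: Kk
K/III-1 aff II-3×II-2: Kk|KK
K/III-2 aff II-3×II-2: Kk|KK
K/III-3 un II-3×II-2: kk
⇒ K over [I-1,I-2,II-1,II-2,II-3,III-1,III-2,III-3]: 24 consistent

II-3 ∈ {Cc Kk, cc Kk}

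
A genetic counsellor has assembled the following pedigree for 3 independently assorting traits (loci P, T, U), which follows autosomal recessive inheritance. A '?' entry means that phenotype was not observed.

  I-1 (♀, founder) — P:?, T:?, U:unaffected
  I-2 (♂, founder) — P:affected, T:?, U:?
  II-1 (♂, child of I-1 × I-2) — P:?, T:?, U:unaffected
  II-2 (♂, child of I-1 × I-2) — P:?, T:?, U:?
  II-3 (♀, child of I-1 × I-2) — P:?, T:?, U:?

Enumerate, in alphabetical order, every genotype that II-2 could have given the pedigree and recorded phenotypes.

II-2 ∈ {Pp TT UU, Pp TT Uu, Pp TT uu, Pp Tt UU, Pp Tt Uu, Pp Tt uu, Pp tt UU, Pp tt Uu, Pp tt uu, pp TT UU, pp TT Uu, pp TT uu, pp Tt UU, pp Tt Uu, pp Tt uu, pp tt UU, pp tt Uu, pp tt uu}

P/I-1 ? ·: PP|Pp|pp
P/I-2 aff ·: pp
P/II-1 ? I-1×I-2: Pp|pp
P/II-2 ? I-1×I-2: Pp|pp
P/II-3 ? I-1×I-2: Pp|pp
⇒ P over [I-1,I-2,II-1,II-2,II-3]: 10 consistent
T/I-1 ? ·: TT|Tt|tt
T/I-2 ? ·: TT|Tt|tt
T/II-1 ? I-1×I-2: TT|Tt|tt
T/II-2 ? I-1×I-2: TT|Tt|tt
T/II-3 ? I-1×I-2: TT|Tt|tt
⇒ T over [I-1,I-2,II-1,II-2,II-3]: 63 consistent
U/I-1 un ·: UU|Uu
U/I-2 ? ·: UU|Uu|uu
U/II-1 un I-1×I-2: UU|Uu
U/II-2 ? I-1×I-2: UU|Uu|uu
U/II-3 ? I-1×I-2: UU|Uu|uu
⇒ U over [I-1,I-2,II-1,II-2,II-3]: 40 consistent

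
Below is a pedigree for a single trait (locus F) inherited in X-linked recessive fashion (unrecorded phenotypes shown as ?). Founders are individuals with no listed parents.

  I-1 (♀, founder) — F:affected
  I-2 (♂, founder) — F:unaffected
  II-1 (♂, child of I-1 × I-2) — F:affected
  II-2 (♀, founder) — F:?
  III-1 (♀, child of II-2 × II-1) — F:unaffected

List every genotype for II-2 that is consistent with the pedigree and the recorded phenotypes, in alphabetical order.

II-2 ∈ {X^FX^F, X^FX^f}

F/I-1 aff ·: X^fX^f
F/I-2 un ·: X^FY
F/II-1 aff I-1×I-2: X^fY
F/II-2 ? ·: X^FX^F|X^FX^f
F/III-1 un II-2×II-1: X^FX^f
⇒ F over [I-1,I-2,II-1,II-2,III-1]: 2 consistent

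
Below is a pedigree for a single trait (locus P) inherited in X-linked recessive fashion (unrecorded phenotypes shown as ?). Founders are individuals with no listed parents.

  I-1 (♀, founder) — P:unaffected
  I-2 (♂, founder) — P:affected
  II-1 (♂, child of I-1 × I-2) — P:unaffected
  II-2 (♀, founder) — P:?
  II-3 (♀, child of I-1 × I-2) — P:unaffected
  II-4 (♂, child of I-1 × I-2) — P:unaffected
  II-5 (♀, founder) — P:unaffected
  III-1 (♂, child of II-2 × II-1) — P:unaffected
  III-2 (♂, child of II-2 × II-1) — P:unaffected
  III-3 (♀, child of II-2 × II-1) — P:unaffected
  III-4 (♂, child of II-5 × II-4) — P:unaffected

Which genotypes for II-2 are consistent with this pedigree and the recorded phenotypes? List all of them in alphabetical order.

P/I-1 un ·: X^PX^P|X^PX^p
P/I-2 aff ·: X^pY
P/II-1 un I-1×I-2: X^PY
P/II-2 ? ·: X^PX^P|X^PX^p
P/II-3 un I-1×I-2: X^PX^p
P/II-4 un I-1×I-2: X^PY
P/II-5 un ·: X^PX^P|X^PX^p
P/III-1 un II-2×II-1: X^PY
P/III-2 un II-2×II-1: X^PY
P/III-3 un II-2×II-1: X^PX^P|X^PX^p
P/III-4 un II-5×II-4: X^PY
⇒ P over [I-1,I-2,II-1,II-2,II-3,II-4,II-5,III-1,III-2,III-3,III-4]: 12 consistent

II-2 ∈ {X^PX^P, X^PX^p}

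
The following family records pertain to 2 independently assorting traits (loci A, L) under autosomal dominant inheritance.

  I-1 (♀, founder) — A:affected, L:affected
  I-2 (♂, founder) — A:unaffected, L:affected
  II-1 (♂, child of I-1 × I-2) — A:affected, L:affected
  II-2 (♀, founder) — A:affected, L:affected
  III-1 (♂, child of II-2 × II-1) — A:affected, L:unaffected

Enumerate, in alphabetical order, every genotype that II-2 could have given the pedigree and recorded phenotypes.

II-2 ∈ {AA Ll, Aa Ll}

A/I-1 aff ·: Aa|AA
A/I-2 un ·: aa
A/II-1 aff I-1×I-2: Aa
A/II-2 aff ·: Aa|AA
A/III-1 aff II-2×II-1: Aa|AA
⇒ A over [I-1,I-2,II-1,II-2,III-1]: 8 consistent
L/I-1 aff ·: Ll|LL
L/I-2 aff ·: Ll|LL
L/II-1 aff I-1×I-2: Ll
L/II-2 aff ·: Ll
L/III-1 un II-2×II-1: ll
⇒ L over [I-1,I-2,II-1,II-2,III-1]: 3 consistent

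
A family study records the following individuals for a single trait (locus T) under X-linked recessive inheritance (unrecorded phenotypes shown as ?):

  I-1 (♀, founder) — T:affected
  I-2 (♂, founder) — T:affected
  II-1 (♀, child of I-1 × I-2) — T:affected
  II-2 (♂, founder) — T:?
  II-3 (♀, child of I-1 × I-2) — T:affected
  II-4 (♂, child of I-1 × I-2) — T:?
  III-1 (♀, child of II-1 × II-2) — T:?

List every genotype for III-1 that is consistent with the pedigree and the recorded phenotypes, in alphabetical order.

T/I-1 aff ·: X^tX^t
T/I-2 aff ·: X^tY
T/II-1 aff I-1×I-2: X^tX^t
T/II-2 ? ·: X^TY|X^tY
T/II-3 aff I-1×I-2: X^tX^t
T/II-4 ? I-1×I-2: X^tY
T/III-1 ? II-1×II-2: X^TX^t|X^tX^t
⇒ T over [I-1,I-2,II-1,II-2,II-3,II-4,III-1]: 2 consistent

III-1 ∈ {X^TX^t, X^tX^t}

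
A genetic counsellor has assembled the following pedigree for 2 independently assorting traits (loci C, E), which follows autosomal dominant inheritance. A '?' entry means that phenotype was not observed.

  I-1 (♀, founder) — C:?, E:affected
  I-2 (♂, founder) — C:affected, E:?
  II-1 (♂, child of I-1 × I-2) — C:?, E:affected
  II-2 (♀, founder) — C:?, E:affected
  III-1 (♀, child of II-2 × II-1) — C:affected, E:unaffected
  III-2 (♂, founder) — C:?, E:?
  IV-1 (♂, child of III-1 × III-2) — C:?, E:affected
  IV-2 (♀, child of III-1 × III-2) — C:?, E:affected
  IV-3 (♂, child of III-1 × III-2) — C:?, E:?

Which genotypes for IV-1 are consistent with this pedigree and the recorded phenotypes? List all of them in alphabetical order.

IV-1 ∈ {CC Ee, Cc Ee, cc Ee}

C/I-1 ? ·: cc|Cc|CC
C/I-2 aff ·: Cc|CC
C/II-1 ? I-1×I-2: cc|Cc|CC
C/II-2 ? ·: cc|Cc|CC
C/III-1 aff II-2×II-1: Cc|CC
C/III-2 ? ·: cc|Cc|CC
C/IV-1 ? III-1×III-2: cc|Cc|CC
C/IV-2 ? III-1×III-2: cc|Cc|CC
C/IV-3 ? III-1×III-2: cc|Cc|CC
⇒ C over [I-1,I-2,II-1,II-2,III-1,III-2,IV-1,IV-2,IV-3]: 1341 consistent
E/I-1 aff ·: Ee|EE
E/I-2 ? ·: ee|Ee|EE
E/II-1 aff I-1×I-2: Ee
E/II-2 aff ·: Ee
E/III-1 un II-2×II-1: ee
E/III-2 ? ·: Ee|EE
E/IV-1 aff III-1×III-2: Ee
E/IV-2 aff III-1×III-2: Ee
E/IV-3 ? III-1×III-2: ee|Ee
⇒ E over [I-1,I-2,II-1,II-2,III-1,III-2,IV-1,IV-2,IV-3]: 15 consistent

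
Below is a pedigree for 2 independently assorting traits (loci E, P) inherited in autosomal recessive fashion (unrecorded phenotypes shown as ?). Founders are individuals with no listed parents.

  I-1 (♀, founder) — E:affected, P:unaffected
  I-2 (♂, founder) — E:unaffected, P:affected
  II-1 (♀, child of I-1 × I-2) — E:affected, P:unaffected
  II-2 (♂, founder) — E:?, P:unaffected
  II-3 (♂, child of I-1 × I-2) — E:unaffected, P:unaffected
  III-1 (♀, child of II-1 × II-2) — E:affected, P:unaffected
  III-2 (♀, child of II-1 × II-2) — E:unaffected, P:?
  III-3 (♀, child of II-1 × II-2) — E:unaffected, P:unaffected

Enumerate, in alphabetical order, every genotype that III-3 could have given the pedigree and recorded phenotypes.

E/I-1 aff ·: ee
E/I-2 un ·: Ee
E/II-1 aff I-1×I-2: ee
E/II-2 ? ·: Ee
E/II-3 un I-1×I-2: Ee
E/III-1 aff II-1×II-2: ee
E/III-2 un II-1×II-2: Ee
E/III-3 un II-1×II-2: Ee
⇒ E over [I-1,I-2,II-1,II-2,II-3,III-1,III-2,III-3]: 1 consistent
P/I-1 un ·: PP|Pp
P/I-2 aff ·: pp
P/II-1 un I-1×I-2: Pp
P/II-2 un ·: PP|Pp
P/II-3 un I-1×I-2: Pp
P/III-1 un II-1×II-2: PP|Pp
P/III-2 ? II-1×II-2: PP|Pp|pp
P/III-3 un II-1×II-2: PP|Pp
⇒ P over [I-1,I-2,II-1,II-2,II-3,III-1,III-2,III-3]: 40 consistent

III-3 ∈ {Ee PP, Ee Pp}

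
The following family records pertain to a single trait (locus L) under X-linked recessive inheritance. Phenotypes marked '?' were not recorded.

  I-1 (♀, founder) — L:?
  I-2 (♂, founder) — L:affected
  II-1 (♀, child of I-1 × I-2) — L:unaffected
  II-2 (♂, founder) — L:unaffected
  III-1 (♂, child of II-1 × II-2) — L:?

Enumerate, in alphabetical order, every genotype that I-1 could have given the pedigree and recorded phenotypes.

L/I-1 ? ·: X^LX^L|X^LX^l
L/I-2 aff ·: X^lY
L/II-1 un I-1×I-2: X^LX^l
L/II-2 un ·: X^LY
L/III-1 ? II-1×II-2: X^LY|X^lY
⇒ L over [I-1,I-2,II-1,II-2,III-1]: 4 consistent

I-1 ∈ {X^LX^L, X^LX^l}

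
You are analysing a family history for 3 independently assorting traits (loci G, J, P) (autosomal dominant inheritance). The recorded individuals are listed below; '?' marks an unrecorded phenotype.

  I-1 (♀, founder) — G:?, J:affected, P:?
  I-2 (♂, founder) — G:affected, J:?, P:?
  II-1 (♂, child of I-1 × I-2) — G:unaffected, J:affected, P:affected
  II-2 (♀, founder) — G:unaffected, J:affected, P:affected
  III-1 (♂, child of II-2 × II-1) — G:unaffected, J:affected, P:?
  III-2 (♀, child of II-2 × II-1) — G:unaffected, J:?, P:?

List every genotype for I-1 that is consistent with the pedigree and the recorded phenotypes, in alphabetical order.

G/I-1 ? ·: gg|Gg
G/I-2 aff ·: Gg
G/II-1 un I-1×I-2: gg
G/II-2 un ·: gg
G/III-1 un II-2×II-1: gg
G/III-2 un II-2×II-1: gg
⇒ G over [I-1,I-2,II-1,II-2,III-1,III-2]: 2 consistent
J/I-1 aff ·: Jj|JJ
J/I-2 ? ·: jj|Jj|JJ
J/II-1 aff I-1×I-2: Jj|JJ
J/II-2 aff ·: Jj|JJ
J/III-1 aff II-2×II-1: Jj|JJ
J/III-2 ? II-2×II-1: jj|Jj|JJ
⇒ J over [I-1,I-2,II-1,II-2,III-1,III-2]: 70 consistent
P/I-1 ? ·: pp|Pp|PP
P/I-2 ? ·: pp|Pp|PP
P/II-1 aff I-1×I-2: Pp|PP
P/II-2 aff ·: Pp|PP
P/III-1 ? II-2×II-1: pp|Pp|PP
P/III-2 ? II-2×II-1: pp|Pp|PP
⇒ P over [I-1,I-2,II-1,II-2,III-1,III-2]: 111 consistent

I-1 ∈ {Gg JJ PP, Gg JJ Pp, Gg JJ pp, Gg Jj PP, Gg Jj Pp, Gg Jj pp, gg JJ PP, gg JJ Pp, gg JJ pp, gg Jj PP, gg Jj Pp, gg Jj pp}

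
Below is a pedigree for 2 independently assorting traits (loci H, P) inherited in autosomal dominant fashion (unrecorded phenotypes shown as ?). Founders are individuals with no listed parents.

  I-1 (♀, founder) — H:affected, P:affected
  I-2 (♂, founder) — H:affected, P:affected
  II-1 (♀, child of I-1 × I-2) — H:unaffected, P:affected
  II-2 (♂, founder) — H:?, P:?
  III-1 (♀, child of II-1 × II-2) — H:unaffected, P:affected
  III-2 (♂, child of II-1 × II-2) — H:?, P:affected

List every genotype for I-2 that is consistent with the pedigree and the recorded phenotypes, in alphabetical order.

I-2 ∈ {Hh PP, Hh Pp}

H/I-1 aff ·: Hh
H/I-2 aff ·: Hh
H/II-1 un I-1×I-2: hh
H/II-2 ? ·: hh|Hh
H/III-1 un II-1×II-2: hh
H/III-2 ? II-1×II-2: hh|Hh
⇒ H over [I-1,I-2,II-1,II-2,III-1,III-2]: 3 consistent
P/I-1 aff ·: Pp|PP
P/I-2 aff ·: Pp|PP
P/II-1 aff I-1×I-2: Pp|PP
P/II-2 ? ·: pp|Pp|PP
P/III-1 aff II-1×II-2: Pp|PP
P/III-2 aff II-1×II-2: Pp|PP
⇒ P over [I-1,I-2,II-1,II-2,III-1,III-2]: 51 consistent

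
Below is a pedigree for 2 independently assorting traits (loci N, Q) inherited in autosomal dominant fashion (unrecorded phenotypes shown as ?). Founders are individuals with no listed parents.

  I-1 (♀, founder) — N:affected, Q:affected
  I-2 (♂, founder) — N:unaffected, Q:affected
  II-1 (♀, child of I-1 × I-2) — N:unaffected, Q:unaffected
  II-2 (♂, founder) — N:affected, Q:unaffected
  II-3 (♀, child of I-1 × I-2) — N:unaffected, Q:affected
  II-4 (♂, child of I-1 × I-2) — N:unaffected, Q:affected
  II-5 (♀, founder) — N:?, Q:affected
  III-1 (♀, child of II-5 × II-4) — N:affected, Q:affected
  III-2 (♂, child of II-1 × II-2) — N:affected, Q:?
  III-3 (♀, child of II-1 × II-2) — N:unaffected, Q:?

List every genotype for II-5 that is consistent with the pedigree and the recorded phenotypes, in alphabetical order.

II-5 ∈ {NN QQ, NN Qq, Nn QQ, Nn Qq}

N/I-1 aff ·: Nn
N/I-2 un ·: nn
N/II-1 un I-1×I-2: nn
N/II-2 aff ·: Nn
N/II-3 un I-1×I-2: nn
N/II-4 un I-1×I-2: nn
N/II-5 ? ·: Nn|NN
N/III-1 aff II-5×II-4: Nn
N/III-2 aff II-1×II-2: Nn
N/III-3 un II-1×II-2: nn
⇒ N over [I-1,I-2,II-1,II-2,II-3,II-4,II-5,III-1,III-2,III-3]: 2 consistent
Q/I-1 aff ·: Qq
Q/I-2 aff ·: Qq
Q/II-1 un I-1×I-2: qq
Q/II-2 un ·: qq
Q/II-3 aff I-1×I-2: Qq|QQ
Q/II-4 aff I-1×I-2: Qq|QQ
Q/II-5 aff ·: Qq|QQ
Q/III-1 aff II-5×II-4: Qq|QQ
Q/III-2 ? II-1×II-2: qq
Q/III-3 ? II-1×II-2: qq
⇒ Q over [I-1,I-2,II-1,II-2,II-3,II-4,II-5,III-1,III-2,III-3]: 14 consistent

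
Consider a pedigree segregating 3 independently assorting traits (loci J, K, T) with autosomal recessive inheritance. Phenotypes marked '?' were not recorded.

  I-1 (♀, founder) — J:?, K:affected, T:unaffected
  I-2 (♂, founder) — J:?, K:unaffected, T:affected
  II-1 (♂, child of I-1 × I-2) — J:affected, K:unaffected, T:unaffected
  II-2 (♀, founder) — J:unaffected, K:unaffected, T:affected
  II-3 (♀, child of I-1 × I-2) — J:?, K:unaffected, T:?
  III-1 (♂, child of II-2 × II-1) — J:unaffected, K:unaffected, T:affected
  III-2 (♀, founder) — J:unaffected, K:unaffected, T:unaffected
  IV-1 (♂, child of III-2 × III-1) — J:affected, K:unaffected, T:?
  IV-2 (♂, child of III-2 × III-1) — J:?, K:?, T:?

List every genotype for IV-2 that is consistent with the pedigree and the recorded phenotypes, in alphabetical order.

IV-2 ∈ {JJ KK Tt, JJ KK tt, JJ Kk Tt, JJ Kk tt, JJ kk Tt, JJ kk tt, Jj KK Tt, Jj KK tt, Jj Kk Tt, Jj Kk tt, Jj kk Tt, Jj kk tt, jj KK Tt, jj KK tt, jj Kk Tt, jj Kk tt, jj kk Tt, jj kk tt}

J/I-1 ? ·: Jj|jj
J/I-2 ? ·: Jj|jj
J/II-1 aff I-1×I-2: jj
J/II-2 un ·: JJ|Jj
J/II-3 ? I-1×I-2: JJ|Jj|jj
J/III-1 un II-2×II-1: Jj
J/III-2 un ·: Jj
J/IV-1 aff III-2×III-1: jj
J/IV-2 ? III-2×III-1: JJ|Jj|jj
⇒ J over [I-1,I-2,II-1,II-2,II-3,III-1,III-2,IV-1,IV-2]: 48 consistent
K/I-1 aff ·: kk
K/I-2 un ·: KK|Kk
K/II-1 un I-1×I-2: Kk
K/II-2 un ·: KK|Kk
K/II-3 un I-1×I-2: Kk
K/III-1 un II-2×II-1: KK|Kk
K/III-2 un ·: KK|Kk
K/IV-1 un III-2×III-1: KK|Kk
K/IV-2 ? III-2×III-1: KK|Kk|kk
⇒ K over [I-1,I-2,II-1,II-2,II-3,III-1,III-2,IV-1,IV-2]: 60 consistent
T/I-1 un ·: TT|Tt
T/I-2 aff ·: tt
T/II-1 un I-1×I-2: Tt
T/II-2 aff ·: tt
T/II-3 ? I-1×I-2: Tt|tt
T/III-1 aff II-2×II-1: tt
T/III-2 un ·: TT|Tt
T/IV-1 ? III-2×III-1: Tt|tt
T/IV-2 ? III-2×III-1: Tt|tt
⇒ T over [I-1,I-2,II-1,II-2,II-3,III-1,III-2,IV-1,IV-2]: 15 consistent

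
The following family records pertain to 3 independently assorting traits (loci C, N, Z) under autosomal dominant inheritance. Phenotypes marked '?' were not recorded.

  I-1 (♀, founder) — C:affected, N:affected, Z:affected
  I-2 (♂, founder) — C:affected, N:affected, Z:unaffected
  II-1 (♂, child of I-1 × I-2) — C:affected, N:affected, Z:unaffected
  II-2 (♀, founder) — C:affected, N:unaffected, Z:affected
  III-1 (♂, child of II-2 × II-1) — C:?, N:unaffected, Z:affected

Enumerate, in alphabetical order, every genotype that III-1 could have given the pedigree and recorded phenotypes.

C/I-1 aff ·: Cc|CC
C/I-2 aff ·: Cc|CC
C/II-1 aff I-1×I-2: Cc|CC
C/II-2 aff ·: Cc|CC
C/III-1 ? II-2×II-1: cc|Cc|CC
⇒ C over [I-1,I-2,II-1,II-2,III-1]: 27 consistent
N/I-1 aff ·: Nn|NN
N/I-2 aff ·: Nn|NN
N/II-1 aff I-1×I-2: Nn
N/II-2 un ·: nn
N/III-1 un II-2×II-1: nn
⇒ N over [I-1,I-2,II-1,II-2,III-1]: 3 consistent
Z/I-1 aff ·: Zz
Z/I-2 un ·: zz
Z/II-1 un I-1×I-2: zz
Z/II-2 aff ·: Zz|ZZ
Z/III-1 aff II-2×II-1: Zz
⇒ Z over [I-1,I-2,II-1,II-2,III-1]: 2 consistent

III-1 ∈ {CC nn Zz, Cc nn Zz, cc nn Zz}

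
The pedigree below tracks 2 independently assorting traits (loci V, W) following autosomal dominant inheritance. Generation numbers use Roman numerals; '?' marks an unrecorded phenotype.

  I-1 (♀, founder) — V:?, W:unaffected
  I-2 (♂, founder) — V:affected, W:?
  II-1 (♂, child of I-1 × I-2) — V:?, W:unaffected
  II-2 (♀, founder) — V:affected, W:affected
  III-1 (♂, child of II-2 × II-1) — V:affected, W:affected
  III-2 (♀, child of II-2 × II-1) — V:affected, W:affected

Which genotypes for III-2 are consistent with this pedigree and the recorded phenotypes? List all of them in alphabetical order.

V/I-1 ? ·: vv|Vv|VV
V/I-2 aff ·: Vv|VV
V/II-1 ? I-1×I-2: vv|Vv|VV
V/II-2 aff ·: Vv|VV
V/III-1 aff II-2×II-1: Vv|VV
V/III-2 aff II-2×II-1: Vv|VV
⇒ V over [I-1,I-2,II-1,II-2,III-1,III-2]: 64 consistent
W/I-1 un ·: ww
W/I-2 ? ·: ww|Ww
W/II-1 un I-1×I-2: ww
W/II-2 aff ·: Ww|WW
W/III-1 aff II-2×II-1: Ww
W/III-2 aff II-2×II-1: Ww
⇒ W over [I-1,I-2,II-1,II-2,III-1,III-2]: 4 consistent

III-2 ∈ {VV Ww, Vv Ww}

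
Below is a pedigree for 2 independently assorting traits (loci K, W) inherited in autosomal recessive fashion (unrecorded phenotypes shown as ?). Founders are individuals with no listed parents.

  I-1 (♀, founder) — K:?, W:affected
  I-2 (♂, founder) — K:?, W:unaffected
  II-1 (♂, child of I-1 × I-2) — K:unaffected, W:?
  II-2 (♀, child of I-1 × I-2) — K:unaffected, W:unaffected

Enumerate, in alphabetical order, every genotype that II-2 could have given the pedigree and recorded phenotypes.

K/I-1 ? ·: KK|Kk|kk
K/I-2 ? ·: KK|Kk|kk
K/II-1 un I-1×I-2: KK|Kk
K/II-2 un I-1×I-2: KK|Kk
⇒ K over [I-1,I-2,II-1,II-2]: 17 consistent
W/I-1 aff ·: ww
W/I-2 un ·: WW|Ww
W/II-1 ? I-1×I-2: Ww|ww
W/II-2 un I-1×I-2: Ww
⇒ W over [I-1,I-2,II-1,II-2]: 3 consistent

II-2 ∈ {KK Ww, Kk Ww}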